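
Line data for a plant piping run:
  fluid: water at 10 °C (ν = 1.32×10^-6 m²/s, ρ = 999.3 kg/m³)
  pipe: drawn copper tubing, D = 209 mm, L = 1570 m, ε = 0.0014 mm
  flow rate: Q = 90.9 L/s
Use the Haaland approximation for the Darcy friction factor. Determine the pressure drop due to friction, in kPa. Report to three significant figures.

Δp ≈ 357 kPa

V = 4Q/(πD²) = 4·0.0909/(π·0.209²) = 2.650 m/s
Re = VD/ν = 2.650·0.209/1.32×10^-6 = 4.20×10^5 → turbulent
ε/D = 0.0014/209 = 6.70×10^-6
Haaland: f = 0.01355
h_f = f(L/D)V²/(2g) = 0.01355·(1570/0.209)·2.650²/(2·9.81) = 36.42 m
Δp = ρg·h_f = 999.3·9.81·36.42 = 357.0 kPa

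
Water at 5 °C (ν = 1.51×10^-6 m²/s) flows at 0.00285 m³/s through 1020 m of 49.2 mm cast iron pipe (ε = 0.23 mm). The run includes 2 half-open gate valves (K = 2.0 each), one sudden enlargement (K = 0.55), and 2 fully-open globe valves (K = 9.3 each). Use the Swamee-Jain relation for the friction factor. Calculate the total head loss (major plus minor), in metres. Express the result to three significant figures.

V = 4Q/(πD²) = 1.499 m/s; V²/2g = 0.1145 m
Re = 4.88×10^4, ε/D = 0.00467 → f = 0.03204 (Swamee-Jain)
Major: h_f = f(L/D)·V²/2g = 0.03204·20732·0.1145 = 76.08 m
Minor: ΣK = 23.2; h_m = ΣK·V²/2g = 2.652 m
Total H_L = 76.08 + 2.652 = 78.73 m

H_L ≈ 78.7 m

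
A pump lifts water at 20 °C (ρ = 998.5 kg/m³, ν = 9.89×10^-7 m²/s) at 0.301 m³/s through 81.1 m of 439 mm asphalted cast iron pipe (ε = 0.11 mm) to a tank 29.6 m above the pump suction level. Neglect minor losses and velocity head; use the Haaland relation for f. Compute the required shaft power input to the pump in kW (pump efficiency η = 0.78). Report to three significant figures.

V = 4Q/(πD²) = 1.989 m/s; Re = 8.83×10^5; ε/D = 2.51×10^-4; f = 0.01522
h_f = f(L/D)V²/2g = 0.5667 m
Total head H = z + h_f = 29.6 + 0.5667 = 30.17 m
P_hyd = ρgQH = 998.5·9.81·0.301·30.17 = 88.94 kW
P_shaft = P_hyd/η = 88.94/0.78 = 114.0 kW

P_shaft ≈ 114 kW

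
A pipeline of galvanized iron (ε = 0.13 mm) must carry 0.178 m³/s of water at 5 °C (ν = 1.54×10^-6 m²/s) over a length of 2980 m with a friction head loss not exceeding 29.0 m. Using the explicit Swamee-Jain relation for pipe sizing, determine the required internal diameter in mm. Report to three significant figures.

D ≈ 347 mm

Swamee-Jain (Type III): D = 0.66·[ε^1.25·(LQ²/(gh_f))^4.75 + ν·Q^9.4·(L/(gh_f))^5.2]^0.04
LQ²/(gh_f) = 0.3319; L/(gh_f) = 10.47
Term 1 = ε^1.25·(…)^4.75 = 7.36×10^-8; Term 2 = ν·Q^9.4·(…)^5.2 = 2.79×10^-8
D = 0.66·(7.36×10^-8 + 2.79×10^-8)^0.04 = 0.3466 m = 347 mm
Check: V = 1.89 m/s, Re = 4.25×10^5, f = 0.01712, h_f = 26.7 m ≈ 29.0 m ✓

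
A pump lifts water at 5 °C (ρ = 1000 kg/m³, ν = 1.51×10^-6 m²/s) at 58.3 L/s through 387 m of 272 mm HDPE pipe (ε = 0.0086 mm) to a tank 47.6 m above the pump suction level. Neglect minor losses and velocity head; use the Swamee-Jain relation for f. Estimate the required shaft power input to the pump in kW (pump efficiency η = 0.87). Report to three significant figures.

P_shaft ≈ 32.1 kW

V = 4Q/(πD²) = 1.003 m/s; Re = 1.81×10^5; ε/D = 3.16×10^-5; f = 0.01611
h_f = f(L/D)V²/2g = 1.176 m
Total head H = z + h_f = 47.6 + 1.176 = 48.78 m
P_hyd = ρgQH = 1000·9.81·0.0583·48.78 = 27.90 kW
P_shaft = P_hyd/η = 27.90/0.87 = 32.06 kW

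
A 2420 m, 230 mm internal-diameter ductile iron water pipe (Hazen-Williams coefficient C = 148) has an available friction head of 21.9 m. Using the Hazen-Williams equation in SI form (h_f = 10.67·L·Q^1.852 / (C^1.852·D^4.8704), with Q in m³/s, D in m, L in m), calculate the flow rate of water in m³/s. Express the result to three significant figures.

Rearranging: Q = [h_f·C^1.852·D^4.8704 / (10.67·L)]^(1/1.852)
Q = [21.9·148^1.852·0.230^4.8704 / (10.67·2420)]^0.540 = 0.06811 m³/s

Q ≈ 0.0681 m³/s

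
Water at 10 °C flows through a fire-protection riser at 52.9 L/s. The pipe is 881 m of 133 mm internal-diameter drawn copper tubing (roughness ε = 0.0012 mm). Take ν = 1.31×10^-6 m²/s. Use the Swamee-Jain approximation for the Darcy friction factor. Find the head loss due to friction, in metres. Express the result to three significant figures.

V = 4Q/(πD²) = 4·0.0529/(π·0.133²) = 3.808 m/s
Re = VD/ν = 3.808·0.133/1.31×10^-6 = 3.87×10^5 → turbulent
ε/D = 0.0012/133 = 9.02×10^-6
Swamee-Jain: f = 0.01384
h_f = f(L/D)V²/(2g) = 0.01384·(881/0.133)·3.808²/(2·9.81) = 67.74 m

h_f ≈ 67.7 m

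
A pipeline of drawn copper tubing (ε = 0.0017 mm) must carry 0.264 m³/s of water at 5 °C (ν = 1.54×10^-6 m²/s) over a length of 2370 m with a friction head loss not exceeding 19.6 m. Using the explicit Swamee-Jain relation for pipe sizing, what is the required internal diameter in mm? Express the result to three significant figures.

Swamee-Jain (Type III): D = 0.66·[ε^1.25·(LQ²/(gh_f))^4.75 + ν·Q^9.4·(L/(gh_f))^5.2]^0.04
LQ²/(gh_f) = 0.8591; L/(gh_f) = 12.33
Term 1 = ε^1.25·(…)^4.75 = 2.98×10^-8; Term 2 = ν·Q^9.4·(…)^5.2 = 2.65×10^-6
D = 0.66·(2.98×10^-8 + 2.65×10^-6)^0.04 = 0.3951 m = 395 mm
Check: V = 2.15 m/s, Re = 5.53×10^5, f = 0.01293, h_f = 18.3 m ≈ 19.6 m ✓

D ≈ 395 mm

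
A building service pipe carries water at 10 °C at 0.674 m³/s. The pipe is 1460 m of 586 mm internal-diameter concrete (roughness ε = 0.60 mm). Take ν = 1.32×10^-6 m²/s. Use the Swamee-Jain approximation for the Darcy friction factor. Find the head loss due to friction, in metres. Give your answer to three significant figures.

V = 4Q/(πD²) = 4·0.674/(π·0.586²) = 2.499 m/s
Re = VD/ν = 2.499·0.586/1.32×10^-6 = 1.11×10^6 → turbulent
ε/D = 0.60/586 = 0.00102
Swamee-Jain: f = 0.02010
h_f = f(L/D)V²/(2g) = 0.02010·(1460/0.586)·2.499²/(2·9.81) = 15.94 m

h_f ≈ 15.9 m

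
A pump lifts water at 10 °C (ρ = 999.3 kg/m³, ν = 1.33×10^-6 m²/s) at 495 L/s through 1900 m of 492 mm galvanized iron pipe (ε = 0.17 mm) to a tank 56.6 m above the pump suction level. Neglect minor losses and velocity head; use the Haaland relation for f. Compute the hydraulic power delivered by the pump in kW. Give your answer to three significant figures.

P_hyd ≈ 378 kW

V = 4Q/(πD²) = 2.604 m/s; Re = 9.63×10^5; ε/D = 3.46×10^-4; f = 0.01602
h_f = f(L/D)V²/2g = 21.38 m
Total head H = z + h_f = 56.6 + 21.38 = 77.98 m
P_hyd = ρgQH = 999.3·9.81·0.495·77.98 = 378.4 kW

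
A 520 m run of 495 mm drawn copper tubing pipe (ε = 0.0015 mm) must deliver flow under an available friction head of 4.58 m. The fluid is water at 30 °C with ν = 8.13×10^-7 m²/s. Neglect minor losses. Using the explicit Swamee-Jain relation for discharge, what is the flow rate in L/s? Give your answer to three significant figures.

Q ≈ 543 L/s

Swamee-Jain (Type II): Q = -0.965·√(gD⁵h_f/L)·ln[ε/(3.7D) + √(3.17ν²L/(gD³h_f))]
√(gD⁵h_f/L) = √(9.81·0.495⁵·4.58/520) = 0.05067
ε/(3.7D) = 8.19×10^-7; √(3.17ν²L/(gD³h_f)) = 1.41×10^-5
Q = -0.965·0.05067·ln(1.496×10^-5) = 0.5433 m³/s
Check: V = 2.82 m/s, Re = 1.72×10^6, f = 0.01072, h_f = 4.58 m ≈ 4.58 m ✓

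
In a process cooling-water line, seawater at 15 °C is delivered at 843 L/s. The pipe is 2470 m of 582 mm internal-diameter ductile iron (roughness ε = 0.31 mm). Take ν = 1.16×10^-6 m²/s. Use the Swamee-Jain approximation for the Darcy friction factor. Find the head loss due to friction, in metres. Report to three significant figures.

V = 4Q/(πD²) = 4·0.843/(π·0.582²) = 3.169 m/s
Re = VD/ν = 3.169·0.582/1.16×10^-6 = 1.59×10^6 → turbulent
ε/D = 0.31/582 = 5.33×10^-4
Swamee-Jain: f = 0.01733
h_f = f(L/D)V²/(2g) = 0.01733·(2470/0.582)·3.169²/(2·9.81) = 37.63 m

h_f ≈ 37.6 m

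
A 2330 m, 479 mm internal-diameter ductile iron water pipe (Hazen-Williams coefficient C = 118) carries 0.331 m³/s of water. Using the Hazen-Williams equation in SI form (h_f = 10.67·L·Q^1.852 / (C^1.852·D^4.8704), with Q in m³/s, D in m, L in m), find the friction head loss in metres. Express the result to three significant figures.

h_f ≈ 16.8 m

h_f = 10.67·2330·0.331^1.852 / (118^1.852·0.479^4.8704) = 16.83 m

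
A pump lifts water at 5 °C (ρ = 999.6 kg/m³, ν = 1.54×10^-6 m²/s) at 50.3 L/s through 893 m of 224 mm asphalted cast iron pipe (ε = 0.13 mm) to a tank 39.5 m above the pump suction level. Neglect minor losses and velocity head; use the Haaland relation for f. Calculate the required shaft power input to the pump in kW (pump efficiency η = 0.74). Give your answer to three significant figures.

P_shaft ≈ 30.6 kW

V = 4Q/(πD²) = 1.276 m/s; Re = 1.86×10^5; ε/D = 5.80×10^-4; f = 0.01916
h_f = f(L/D)V²/2g = 6.344 m
Total head H = z + h_f = 39.5 + 6.344 = 45.84 m
P_hyd = ρgQH = 999.6·9.81·0.0503·45.84 = 22.61 kW
P_shaft = P_hyd/η = 22.61/0.74 = 30.56 kW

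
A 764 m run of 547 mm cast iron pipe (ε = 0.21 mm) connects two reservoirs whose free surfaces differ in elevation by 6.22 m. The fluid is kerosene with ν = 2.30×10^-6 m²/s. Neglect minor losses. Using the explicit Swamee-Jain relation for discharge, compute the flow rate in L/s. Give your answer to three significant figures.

Q ≈ 536 L/s

Swamee-Jain (Type II): Q = -0.965·√(gD⁵h_f/L)·ln[ε/(3.7D) + √(3.17ν²L/(gD³h_f))]
√(gD⁵h_f/L) = √(9.81·0.547⁵·6.22/764) = 0.06254
ε/(3.7D) = 1.04×10^-4; √(3.17ν²L/(gD³h_f)) = 3.58×10^-5
Q = -0.965·0.06254·ln(1.396×10^-4) = 0.5357 m³/s
Check: V = 2.28 m/s, Re = 5.42×10^5, f = 0.01692, h_f = 6.26 m ≈ 6.22 m ✓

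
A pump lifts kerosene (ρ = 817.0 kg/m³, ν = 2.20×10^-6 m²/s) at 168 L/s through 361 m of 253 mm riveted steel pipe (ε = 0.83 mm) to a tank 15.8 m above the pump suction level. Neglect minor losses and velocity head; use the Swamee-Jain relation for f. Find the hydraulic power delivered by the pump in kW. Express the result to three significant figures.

V = 4Q/(πD²) = 3.342 m/s; Re = 3.84×10^5; ε/D = 0.00328; f = 0.02729
h_f = f(L/D)V²/2g = 22.17 m
Total head H = z + h_f = 15.8 + 22.17 = 37.97 m
P_hyd = ρgQH = 817.0·9.81·0.168·37.97 = 51.12 kW

P_hyd ≈ 51.1 kW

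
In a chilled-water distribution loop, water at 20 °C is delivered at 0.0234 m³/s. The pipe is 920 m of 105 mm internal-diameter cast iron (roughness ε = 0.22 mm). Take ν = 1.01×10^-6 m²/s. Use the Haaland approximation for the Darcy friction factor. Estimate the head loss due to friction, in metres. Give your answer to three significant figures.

h_f ≈ 79.3 m

V = 4Q/(πD²) = 4·0.0234/(π·0.105²) = 2.702 m/s
Re = VD/ν = 2.702·0.105/1.01×10^-6 = 2.81×10^5 → turbulent
ε/D = 0.22/105 = 0.00210
Haaland: f = 0.02431
h_f = f(L/D)V²/(2g) = 0.02431·(920/0.105)·2.702²/(2·9.81) = 79.28 m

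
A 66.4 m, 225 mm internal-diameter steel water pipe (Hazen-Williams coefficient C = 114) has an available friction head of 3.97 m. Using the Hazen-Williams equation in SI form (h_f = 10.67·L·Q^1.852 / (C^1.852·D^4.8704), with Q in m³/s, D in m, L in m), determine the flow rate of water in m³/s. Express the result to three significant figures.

Rearranging: Q = [h_f·C^1.852·D^4.8704 / (10.67·L)]^(1/1.852)
Q = [3.97·114^1.852·0.225^4.8704 / (10.67·66.4)]^0.540 = 0.1373 m³/s

Q ≈ 0.137 m³/s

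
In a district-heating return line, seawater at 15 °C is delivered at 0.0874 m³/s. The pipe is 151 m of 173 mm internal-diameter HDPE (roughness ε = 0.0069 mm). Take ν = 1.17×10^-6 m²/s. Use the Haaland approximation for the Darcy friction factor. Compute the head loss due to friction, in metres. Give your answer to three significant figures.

V = 4Q/(πD²) = 4·0.0874/(π·0.173²) = 3.718 m/s
Re = VD/ν = 3.718·0.173/1.17×10^-6 = 5.50×10^5 → turbulent
ε/D = 0.0069/173 = 3.99×10^-5
Haaland: f = 0.01336
h_f = f(L/D)V²/(2g) = 0.01336·(151/0.173)·3.718²/(2·9.81) = 8.217 m

h_f ≈ 8.22 m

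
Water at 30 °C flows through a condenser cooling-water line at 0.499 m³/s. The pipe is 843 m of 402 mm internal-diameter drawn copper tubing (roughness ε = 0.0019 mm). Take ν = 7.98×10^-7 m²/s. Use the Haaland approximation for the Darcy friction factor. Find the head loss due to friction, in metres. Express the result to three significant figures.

h_f ≈ 17.3 m

V = 4Q/(πD²) = 4·0.499/(π·0.402²) = 3.932 m/s
Re = VD/ν = 3.932·0.402/7.98×10^-7 = 1.98×10^6 → turbulent
ε/D = 0.0019/402 = 4.73×10^-6
Haaland: f = 0.01049
h_f = f(L/D)V²/(2g) = 0.01049·(843/0.402)·3.932²/(2·9.81) = 17.33 m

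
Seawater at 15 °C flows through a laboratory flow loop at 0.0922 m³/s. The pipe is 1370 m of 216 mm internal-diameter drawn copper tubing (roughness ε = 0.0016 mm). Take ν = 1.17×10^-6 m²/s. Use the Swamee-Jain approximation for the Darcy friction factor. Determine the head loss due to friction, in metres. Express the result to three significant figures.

h_f ≈ 27.4 m

V = 4Q/(πD²) = 4·0.0922/(π·0.216²) = 2.516 m/s
Re = VD/ν = 2.516·0.216/1.17×10^-6 = 4.65×10^5 → turbulent
ε/D = 0.0016/216 = 7.41×10^-6
Swamee-Jain: f = 0.01338
h_f = f(L/D)V²/(2g) = 0.01338·(1370/0.216)·2.516²/(2·9.81) = 27.38 m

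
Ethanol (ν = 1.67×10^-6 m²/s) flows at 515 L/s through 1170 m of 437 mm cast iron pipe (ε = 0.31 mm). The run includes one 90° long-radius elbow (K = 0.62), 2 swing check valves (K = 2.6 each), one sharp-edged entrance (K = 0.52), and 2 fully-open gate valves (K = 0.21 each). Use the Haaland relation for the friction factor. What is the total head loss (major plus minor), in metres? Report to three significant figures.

H_L ≈ 33.8 m

V = 4Q/(πD²) = 3.434 m/s; V²/2g = 0.6009 m
Re = 8.99×10^5, ε/D = 7.09×10^-4 → f = 0.01851 (Haaland)
Major: h_f = f(L/D)·V²/2g = 0.01851·2677·0.6009 = 29.77 m
Minor: ΣK = 6.76; h_m = ΣK·V²/2g = 4.062 m
Total H_L = 29.77 + 4.062 = 33.84 m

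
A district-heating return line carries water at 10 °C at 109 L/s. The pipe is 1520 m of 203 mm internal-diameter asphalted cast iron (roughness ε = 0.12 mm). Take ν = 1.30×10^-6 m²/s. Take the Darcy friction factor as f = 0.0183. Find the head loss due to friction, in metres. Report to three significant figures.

h_f ≈ 79.2 m

V = 4Q/(πD²) = 4·0.109/(π·0.203²) = 3.368 m/s
h_f = f(L/D)V²/(2g) = 0.01830·(1520/0.203)·3.368²/(2·9.81) = 79.21 m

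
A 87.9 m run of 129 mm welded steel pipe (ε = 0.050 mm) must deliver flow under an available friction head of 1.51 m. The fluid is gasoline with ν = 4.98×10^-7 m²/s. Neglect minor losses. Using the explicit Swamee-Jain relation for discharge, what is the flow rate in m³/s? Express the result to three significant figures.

Q ≈ 0.0208 m³/s

Swamee-Jain (Type II): Q = -0.965·√(gD⁵h_f/L)·ln[ε/(3.7D) + √(3.17ν²L/(gD³h_f))]
√(gD⁵h_f/L) = √(9.81·0.129⁵·1.51/87.9) = 0.002454
ε/(3.7D) = 1.05×10^-4; √(3.17ν²L/(gD³h_f)) = 4.66×10^-5
Q = -0.965·0.002454·ln(1.514×10^-4) = 0.02083 m³/s
Check: V = 1.59 m/s, Re = 4.13×10^5, f = 0.01724, h_f = 1.52 m ≈ 1.51 m ✓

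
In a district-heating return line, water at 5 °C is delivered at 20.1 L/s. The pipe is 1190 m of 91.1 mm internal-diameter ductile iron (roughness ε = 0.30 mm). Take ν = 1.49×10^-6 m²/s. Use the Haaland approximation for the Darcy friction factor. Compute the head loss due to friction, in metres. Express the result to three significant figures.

V = 4Q/(πD²) = 4·0.0201/(π·0.0911²) = 3.084 m/s
Re = VD/ν = 3.084·0.0911/1.49×10^-6 = 1.89×10^5 → turbulent
ε/D = 0.30/91.1 = 0.00329
Haaland: f = 0.02752
h_f = f(L/D)V²/(2g) = 0.02752·(1190/0.0911)·3.084²/(2·9.81) = 174.2 m

h_f ≈ 174 m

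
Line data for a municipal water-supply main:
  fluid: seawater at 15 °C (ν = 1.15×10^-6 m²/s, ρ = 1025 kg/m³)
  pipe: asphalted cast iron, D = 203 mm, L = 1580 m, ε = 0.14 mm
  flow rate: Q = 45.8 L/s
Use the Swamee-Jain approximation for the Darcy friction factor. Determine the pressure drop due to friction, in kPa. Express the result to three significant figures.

V = 4Q/(πD²) = 4·0.0458/(π·0.203²) = 1.415 m/s
Re = VD/ν = 1.415·0.203/1.15×10^-6 = 2.50×10^5 → turbulent
ε/D = 0.14/203 = 6.90×10^-4
Swamee-Jain: f = 0.01956
h_f = f(L/D)V²/(2g) = 0.01956·(1580/0.203)·1.415²/(2·9.81) = 15.54 m
Δp = ρg·h_f = 1025·9.81·15.54 = 156.2 kPa

Δp ≈ 156 kPa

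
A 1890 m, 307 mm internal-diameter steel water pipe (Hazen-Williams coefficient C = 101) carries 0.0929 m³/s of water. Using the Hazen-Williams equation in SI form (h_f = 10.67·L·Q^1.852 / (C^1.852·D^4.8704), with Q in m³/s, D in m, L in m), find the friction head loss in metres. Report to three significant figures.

h_f ≈ 15.1 m

h_f = 10.67·1890·0.0929^1.852 / (101^1.852·0.307^4.8704) = 15.11 m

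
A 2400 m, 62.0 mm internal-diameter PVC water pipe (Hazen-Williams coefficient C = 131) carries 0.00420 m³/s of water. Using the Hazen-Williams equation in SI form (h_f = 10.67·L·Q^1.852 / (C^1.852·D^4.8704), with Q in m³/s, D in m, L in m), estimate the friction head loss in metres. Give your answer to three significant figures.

h_f ≈ 92.7 m

h_f = 10.67·2400·0.00420^1.852 / (131^1.852·0.0620^4.8704) = 92.68 m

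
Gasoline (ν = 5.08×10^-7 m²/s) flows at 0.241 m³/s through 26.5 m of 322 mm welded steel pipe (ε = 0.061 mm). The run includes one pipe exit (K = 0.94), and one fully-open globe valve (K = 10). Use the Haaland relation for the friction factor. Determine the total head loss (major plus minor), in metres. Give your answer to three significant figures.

V = 4Q/(πD²) = 2.959 m/s; V²/2g = 0.4464 m
Re = 1.88×10^6, ε/D = 1.89×10^-4 → f = 0.01410 (Haaland)
Major: h_f = f(L/D)·V²/2g = 0.01410·82.30·0.4464 = 0.5180 m
Minor: ΣK = 10.9; h_m = ΣK·V²/2g = 4.884 m
Total H_L = 0.5180 + 4.884 = 5.402 m

H_L ≈ 5.40 m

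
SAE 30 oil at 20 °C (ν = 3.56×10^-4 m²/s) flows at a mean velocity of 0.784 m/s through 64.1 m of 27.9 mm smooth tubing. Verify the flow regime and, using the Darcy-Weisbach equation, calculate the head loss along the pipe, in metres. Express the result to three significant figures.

h_f ≈ 75.0 m

Re = VD/ν = 0.784·0.02790/3.56×10^-4 = 61.4 → laminar (Re < 2300)
f = 64/Re = 1.042
h_f = f(L/D)V²/(2g) = 1.042·(64.1/0.02790)·0.784²/(2·9.81) = 74.97 m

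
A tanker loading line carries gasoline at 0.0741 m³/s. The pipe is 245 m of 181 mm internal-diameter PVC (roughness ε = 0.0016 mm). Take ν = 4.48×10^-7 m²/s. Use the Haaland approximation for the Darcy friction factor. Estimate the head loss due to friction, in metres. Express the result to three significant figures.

V = 4Q/(πD²) = 4·0.0741/(π·0.181²) = 2.880 m/s
Re = VD/ν = 2.880·0.181/4.48×10^-7 = 1.16×10^6 → turbulent
ε/D = 0.0016/181 = 8.84×10^-6
Haaland: f = 0.01147
h_f = f(L/D)V²/(2g) = 0.01147·(245/0.181)·2.880²/(2·9.81) = 6.564 m

h_f ≈ 6.56 m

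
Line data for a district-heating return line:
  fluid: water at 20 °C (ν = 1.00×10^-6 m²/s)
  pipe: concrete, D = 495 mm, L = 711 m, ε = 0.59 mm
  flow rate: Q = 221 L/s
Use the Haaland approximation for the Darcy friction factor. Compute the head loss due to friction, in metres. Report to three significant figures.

h_f ≈ 2.02 m

V = 4Q/(πD²) = 4·0.221/(π·0.495²) = 1.148 m/s
Re = VD/ν = 1.148·0.495/1.00×10^-6 = 5.68×10^5 → turbulent
ε/D = 0.59/495 = 0.00119
Haaland: f = 0.02095
h_f = f(L/D)V²/(2g) = 0.02095·(711/0.495)·1.148²/(2·9.81) = 2.023 m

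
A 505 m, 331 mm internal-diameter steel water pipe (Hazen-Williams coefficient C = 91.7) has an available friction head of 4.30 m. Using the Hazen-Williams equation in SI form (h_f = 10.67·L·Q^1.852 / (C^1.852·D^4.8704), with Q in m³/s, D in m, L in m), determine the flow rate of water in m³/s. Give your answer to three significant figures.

Q ≈ 0.106 m³/s

Rearranging: Q = [h_f·C^1.852·D^4.8704 / (10.67·L)]^(1/1.852)
Q = [4.30·91.7^1.852·0.331^4.8704 / (10.67·505)]^0.540 = 0.1064 m³/s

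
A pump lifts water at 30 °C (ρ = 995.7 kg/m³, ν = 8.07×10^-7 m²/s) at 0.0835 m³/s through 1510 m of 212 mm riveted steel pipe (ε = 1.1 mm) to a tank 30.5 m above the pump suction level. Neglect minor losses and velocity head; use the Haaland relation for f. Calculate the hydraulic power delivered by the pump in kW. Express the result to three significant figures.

P_hyd ≈ 76.1 kW

V = 4Q/(πD²) = 2.366 m/s; Re = 6.21×10^5; ε/D = 0.00519; f = 0.03091
h_f = f(L/D)V²/2g = 62.79 m
Total head H = z + h_f = 30.5 + 62.79 = 93.29 m
P_hyd = ρgQH = 995.7·9.81·0.0835·93.29 = 76.09 kW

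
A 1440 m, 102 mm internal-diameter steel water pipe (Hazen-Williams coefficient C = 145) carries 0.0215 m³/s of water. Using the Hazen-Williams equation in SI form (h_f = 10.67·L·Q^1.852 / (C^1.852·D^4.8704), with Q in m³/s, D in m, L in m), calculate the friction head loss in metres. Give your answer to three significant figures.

h_f ≈ 83.9 m

h_f = 10.67·1440·0.0215^1.852 / (145^1.852·0.102^4.8704) = 83.92 m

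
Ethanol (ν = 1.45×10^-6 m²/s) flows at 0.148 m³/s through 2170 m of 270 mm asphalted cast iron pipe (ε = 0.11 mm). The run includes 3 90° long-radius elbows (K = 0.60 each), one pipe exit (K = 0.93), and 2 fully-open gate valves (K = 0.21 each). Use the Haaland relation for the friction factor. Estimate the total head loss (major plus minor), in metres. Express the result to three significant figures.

V = 4Q/(πD²) = 2.585 m/s; V²/2g = 0.3406 m
Re = 4.81×10^5, ε/D = 4.07×10^-4 → f = 0.01699 (Haaland)
Major: h_f = f(L/D)·V²/2g = 0.01699·8037·0.3406 = 46.51 m
Minor: ΣK = 3.15; h_m = ΣK·V²/2g = 1.073 m
Total H_L = 46.51 + 1.073 = 47.59 m

H_L ≈ 47.6 m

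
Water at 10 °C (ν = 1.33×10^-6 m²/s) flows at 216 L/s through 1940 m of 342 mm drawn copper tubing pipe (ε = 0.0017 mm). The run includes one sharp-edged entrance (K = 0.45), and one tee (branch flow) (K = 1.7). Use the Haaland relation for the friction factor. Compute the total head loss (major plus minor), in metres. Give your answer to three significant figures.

V = 4Q/(πD²) = 2.351 m/s; V²/2g = 0.2818 m
Re = 6.05×10^5, ε/D = 4.97×10^-6 → f = 0.01269 (Haaland)
Major: h_f = f(L/D)·V²/2g = 0.01269·5673·0.2818 = 20.29 m
Minor: ΣK = 2.15; h_m = ΣK·V²/2g = 0.6058 m
Total H_L = 20.29 + 0.6058 = 20.89 m

H_L ≈ 20.9 m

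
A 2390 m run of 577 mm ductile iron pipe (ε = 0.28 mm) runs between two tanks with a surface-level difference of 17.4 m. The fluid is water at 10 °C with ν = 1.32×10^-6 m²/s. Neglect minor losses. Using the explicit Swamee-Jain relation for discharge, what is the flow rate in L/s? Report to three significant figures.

Q ≈ 574 L/s

Swamee-Jain (Type II): Q = -0.965·√(gD⁵h_f/L)·ln[ε/(3.7D) + √(3.17ν²L/(gD³h_f))]
√(gD⁵h_f/L) = √(9.81·0.577⁵·17.4/2390) = 0.06758
ε/(3.7D) = 1.31×10^-4; √(3.17ν²L/(gD³h_f)) = 2.01×10^-5
Q = -0.965·0.06758·ln(1.512×10^-4) = 0.5737 m³/s
Check: V = 2.19 m/s, Re = 9.59×10^5, f = 0.01722, h_f = 17.5 m ≈ 17.4 m ✓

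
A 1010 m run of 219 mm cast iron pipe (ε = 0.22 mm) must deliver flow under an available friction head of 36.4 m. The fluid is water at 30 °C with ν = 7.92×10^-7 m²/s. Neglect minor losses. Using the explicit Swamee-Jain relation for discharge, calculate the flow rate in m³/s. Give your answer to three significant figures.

Swamee-Jain (Type II): Q = -0.965·√(gD⁵h_f/L)·ln[ε/(3.7D) + √(3.17ν²L/(gD³h_f))]
√(gD⁵h_f/L) = √(9.81·0.219⁵·36.4/1010) = 0.01335
ε/(3.7D) = 2.72×10^-4; √(3.17ν²L/(gD³h_f)) = 2.31×10^-5
Q = -0.965·0.01335·ln(2.946×10^-4) = 0.1047 m³/s
Check: V = 2.78 m/s, Re = 7.69×10^5, f = 0.02015, h_f = 36.6 m ≈ 36.4 m ✓

Q ≈ 0.105 m³/s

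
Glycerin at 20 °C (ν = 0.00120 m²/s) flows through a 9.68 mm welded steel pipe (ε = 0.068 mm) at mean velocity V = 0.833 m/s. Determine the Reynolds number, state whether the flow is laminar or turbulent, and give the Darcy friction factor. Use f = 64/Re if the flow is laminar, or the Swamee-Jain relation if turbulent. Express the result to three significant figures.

Re = VD/ν = 0.8330·0.00968/0.00120 = 6.72
Re < 2300 → laminar → f = 64/Re = 9.524

Re ≈ 6.72; laminar; f = 64/Re ≈ 9.52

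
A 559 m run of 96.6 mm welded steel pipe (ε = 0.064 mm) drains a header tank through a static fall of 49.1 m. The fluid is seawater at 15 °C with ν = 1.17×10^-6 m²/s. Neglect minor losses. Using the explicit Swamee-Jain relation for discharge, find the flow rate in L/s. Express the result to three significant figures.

Swamee-Jain (Type II): Q = -0.965·√(gD⁵h_f/L)·ln[ε/(3.7D) + √(3.17ν²L/(gD³h_f))]
√(gD⁵h_f/L) = √(9.81·0.0966⁵·49.1/559) = 0.002692
ε/(3.7D) = 1.79×10^-4; √(3.17ν²L/(gD³h_f)) = 7.47×10^-5
Q = -0.965·0.002692·ln(2.538×10^-4) = 0.02151 m³/s
Check: V = 2.93 m/s, Re = 2.42×10^5, f = 0.01947, h_f = 49.5 m ≈ 49.1 m ✓

Q ≈ 21.5 L/s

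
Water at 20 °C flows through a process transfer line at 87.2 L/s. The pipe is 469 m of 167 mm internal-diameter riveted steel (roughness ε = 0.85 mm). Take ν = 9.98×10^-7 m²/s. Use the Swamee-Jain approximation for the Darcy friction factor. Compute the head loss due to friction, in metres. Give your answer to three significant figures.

V = 4Q/(πD²) = 4·0.0872/(π·0.167²) = 3.981 m/s
Re = VD/ν = 3.981·0.167/9.98×10^-7 = 6.66×10^5 → turbulent
ε/D = 0.85/167 = 0.00509
Swamee-Jain: f = 0.03075
h_f = f(L/D)V²/(2g) = 0.03075·(469/0.167)·3.981²/(2·9.81) = 69.76 m

h_f ≈ 69.8 m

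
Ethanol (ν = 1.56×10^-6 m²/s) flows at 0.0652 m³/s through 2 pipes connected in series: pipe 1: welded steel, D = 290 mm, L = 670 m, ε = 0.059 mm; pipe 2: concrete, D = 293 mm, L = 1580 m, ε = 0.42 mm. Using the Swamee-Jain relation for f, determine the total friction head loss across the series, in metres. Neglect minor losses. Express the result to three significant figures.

H ≈ 7.87 m

Pipe 1: V = 0.9871 m/s, Re = 1.83×10^5, ε/D = 2.03×10^-4, f = 0.01735, h_1 = f(L/D)V²/2g = 1.991 m
Pipe 2: V = 0.9670 m/s, Re = 1.82×10^5, ε/D = 0.00143, f = 0.02286, h_2 = f(L/D)V²/2g = 5.876 m
Series → Q common, losses add: H = Σh = 7.867 m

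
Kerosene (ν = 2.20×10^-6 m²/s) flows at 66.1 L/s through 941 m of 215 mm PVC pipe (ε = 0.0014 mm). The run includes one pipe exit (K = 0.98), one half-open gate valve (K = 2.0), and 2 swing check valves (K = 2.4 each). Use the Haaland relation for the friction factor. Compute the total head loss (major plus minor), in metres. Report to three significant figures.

H_L ≈ 13.1 m

V = 4Q/(πD²) = 1.821 m/s; V²/2g = 0.1690 m
Re = 1.78×10^5, ε/D = 6.51×10^-6 → f = 0.01589 (Haaland)
Major: h_f = f(L/D)·V²/2g = 0.01589·4377·0.1690 = 11.75 m
Minor: ΣK = 7.78; h_m = ΣK·V²/2g = 1.314 m
Total H_L = 11.75 + 1.314 = 13.07 m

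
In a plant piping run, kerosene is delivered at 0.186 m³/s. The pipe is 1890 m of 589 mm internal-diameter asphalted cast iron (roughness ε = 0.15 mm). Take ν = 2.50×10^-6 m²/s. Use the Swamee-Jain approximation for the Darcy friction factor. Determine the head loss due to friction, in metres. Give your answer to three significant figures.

h_f ≈ 1.37 m

V = 4Q/(πD²) = 4·0.186/(π·0.589²) = 0.6826 m/s
Re = VD/ν = 0.6826·0.589/2.50×10^-6 = 1.61×10^5 → turbulent
ε/D = 0.15/589 = 2.55×10^-4
Swamee-Jain: f = 0.01799
h_f = f(L/D)V²/(2g) = 0.01799·(1890/0.589)·0.6826²/(2·9.81) = 1.371 m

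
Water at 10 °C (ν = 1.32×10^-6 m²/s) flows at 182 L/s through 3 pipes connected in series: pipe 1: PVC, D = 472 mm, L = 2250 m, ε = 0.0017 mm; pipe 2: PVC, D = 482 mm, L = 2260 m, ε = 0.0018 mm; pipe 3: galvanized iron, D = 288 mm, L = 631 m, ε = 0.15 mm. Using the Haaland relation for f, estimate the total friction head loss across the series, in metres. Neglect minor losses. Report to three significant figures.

H ≈ 22.2 m

Pipe 1: V = 1.040 m/s, Re = 3.72×10^5, ε/D = 3.60×10^-6, f = 0.01381, h_1 = f(L/D)V²/2g = 3.631 m
Pipe 2: V = 0.9974 m/s, Re = 3.64×10^5, ε/D = 3.73×10^-6, f = 0.01387, h_2 = f(L/D)V²/2g = 3.297 m
Pipe 3: V = 2.794 m/s, Re = 6.10×10^5, ε/D = 5.21×10^-4, f = 0.01757, h_3 = f(L/D)V²/2g = 15.31 m
Series → Q common, losses add: H = Σh = 22.24 m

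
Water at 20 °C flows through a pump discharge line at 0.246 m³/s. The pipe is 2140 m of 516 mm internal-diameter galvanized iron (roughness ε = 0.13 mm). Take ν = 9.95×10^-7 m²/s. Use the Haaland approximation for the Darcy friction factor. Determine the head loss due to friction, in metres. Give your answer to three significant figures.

V = 4Q/(πD²) = 4·0.246/(π·0.516²) = 1.176 m/s
Re = VD/ν = 1.176·0.516/9.95×10^-7 = 6.10×10^5 → turbulent
ε/D = 0.13/516 = 2.52×10^-4
Haaland: f = 0.01555
h_f = f(L/D)V²/(2g) = 0.01555·(2140/0.516)·1.176²/(2·9.81) = 4.547 m

h_f ≈ 4.55 m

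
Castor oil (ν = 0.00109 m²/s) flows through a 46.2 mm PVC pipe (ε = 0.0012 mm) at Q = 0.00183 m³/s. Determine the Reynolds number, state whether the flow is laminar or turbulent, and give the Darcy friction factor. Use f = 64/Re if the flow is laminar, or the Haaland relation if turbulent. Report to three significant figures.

Re ≈ 46.3; laminar; f = 64/Re ≈ 1.38

V = 4Q/(πD²) = 1.092 m/s
Re = VD/ν = 1.092·0.0462/0.00109 = 46.3
Re < 2300 → laminar → f = 64/Re = 1.383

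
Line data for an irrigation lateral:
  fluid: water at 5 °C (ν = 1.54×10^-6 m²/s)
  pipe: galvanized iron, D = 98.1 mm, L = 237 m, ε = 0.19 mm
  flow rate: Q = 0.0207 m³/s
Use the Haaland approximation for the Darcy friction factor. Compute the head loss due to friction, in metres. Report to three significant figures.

h_f ≈ 22.3 m

V = 4Q/(πD²) = 4·0.0207/(π·0.0981²) = 2.739 m/s
Re = VD/ν = 2.739·0.0981/1.54×10^-6 = 1.74×10^5 → turbulent
ε/D = 0.19/98.1 = 0.00194
Haaland: f = 0.02418
h_f = f(L/D)V²/(2g) = 0.02418·(237/0.0981)·2.739²/(2·9.81) = 22.33 m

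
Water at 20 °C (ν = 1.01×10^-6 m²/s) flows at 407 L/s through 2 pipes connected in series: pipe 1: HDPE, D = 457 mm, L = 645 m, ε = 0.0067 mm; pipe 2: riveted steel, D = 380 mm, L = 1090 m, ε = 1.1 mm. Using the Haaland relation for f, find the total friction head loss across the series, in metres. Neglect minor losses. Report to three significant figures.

Pipe 1: V = 2.481 m/s, Re = 1.12×10^6, ε/D = 1.47×10^-5, f = 0.01166, h_1 = f(L/D)V²/2g = 5.163 m
Pipe 2: V = 3.589 m/s, Re = 1.35×10^6, ε/D = 0.00289, f = 0.02605, h_2 = f(L/D)V²/2g = 49.05 m
Series → Q common, losses add: H = Σh = 54.21 m

H ≈ 54.2 m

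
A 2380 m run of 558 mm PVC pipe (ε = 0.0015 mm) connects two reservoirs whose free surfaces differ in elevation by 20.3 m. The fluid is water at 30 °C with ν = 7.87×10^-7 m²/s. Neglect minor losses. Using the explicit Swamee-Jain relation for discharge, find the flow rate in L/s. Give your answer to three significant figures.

Swamee-Jain (Type II): Q = -0.965·√(gD⁵h_f/L)·ln[ε/(3.7D) + √(3.17ν²L/(gD³h_f))]
√(gD⁵h_f/L) = √(9.81·0.558⁵·20.3/2380) = 0.06728
ε/(3.7D) = 7.27×10^-7; √(3.17ν²L/(gD³h_f)) = 1.16×10^-5
Q = -0.965·0.06728·ln(1.235×10^-5) = 0.7338 m³/s
Check: V = 3.00 m/s, Re = 2.13×10^6, f = 0.01037, h_f = 20.3 m ≈ 20.3 m ✓

Q ≈ 734 L/s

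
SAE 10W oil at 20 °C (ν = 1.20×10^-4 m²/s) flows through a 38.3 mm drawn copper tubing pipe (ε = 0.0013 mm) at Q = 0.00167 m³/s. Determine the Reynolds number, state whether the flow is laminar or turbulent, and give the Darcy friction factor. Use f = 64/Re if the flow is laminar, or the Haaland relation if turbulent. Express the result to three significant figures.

V = 4Q/(πD²) = 1.450 m/s
Re = VD/ν = 1.450·0.0383/1.20×10^-4 = 463
Re < 2300 → laminar → f = 64/Re = 0.1383

Re ≈ 463; laminar; f = 64/Re ≈ 0.138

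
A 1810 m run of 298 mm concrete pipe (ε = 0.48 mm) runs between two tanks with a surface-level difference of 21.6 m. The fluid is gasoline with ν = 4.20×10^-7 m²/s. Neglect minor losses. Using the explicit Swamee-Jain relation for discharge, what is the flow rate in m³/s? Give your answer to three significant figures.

Q ≈ 0.123 m³/s

Swamee-Jain (Type II): Q = -0.965·√(gD⁵h_f/L)·ln[ε/(3.7D) + √(3.17ν²L/(gD³h_f))]
√(gD⁵h_f/L) = √(9.81·0.298⁵·21.6/1810) = 0.01659
ε/(3.7D) = 4.35×10^-4; √(3.17ν²L/(gD³h_f)) = 1.34×10^-5
Q = -0.965·0.01659·ln(4.488×10^-4) = 0.1234 m³/s
Check: V = 1.77 m/s, Re = 1.26×10^6, f = 0.02237, h_f = 21.7 m ≈ 21.6 m ✓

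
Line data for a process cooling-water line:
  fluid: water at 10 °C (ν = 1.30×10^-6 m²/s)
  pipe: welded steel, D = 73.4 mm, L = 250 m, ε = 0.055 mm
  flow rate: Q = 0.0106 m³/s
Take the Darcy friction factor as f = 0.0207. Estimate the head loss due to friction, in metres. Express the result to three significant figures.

V = 4Q/(πD²) = 4·0.0106/(π·0.0734²) = 2.505 m/s
h_f = f(L/D)V²/(2g) = 0.02070·(250/0.0734)·2.505²/(2·9.81) = 22.55 m

h_f ≈ 22.6 m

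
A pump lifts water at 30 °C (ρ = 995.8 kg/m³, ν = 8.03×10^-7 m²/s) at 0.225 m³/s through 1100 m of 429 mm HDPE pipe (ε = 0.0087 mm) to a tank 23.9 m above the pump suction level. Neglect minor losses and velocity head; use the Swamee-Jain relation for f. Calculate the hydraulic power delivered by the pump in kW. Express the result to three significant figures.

P_hyd ≈ 61.2 kW

V = 4Q/(πD²) = 1.557 m/s; Re = 8.32×10^5; ε/D = 2.03×10^-5; f = 0.01241
h_f = f(L/D)V²/2g = 3.929 m
Total head H = z + h_f = 23.9 + 3.929 = 27.83 m
P_hyd = ρgQH = 995.8·9.81·0.225·27.83 = 61.17 kW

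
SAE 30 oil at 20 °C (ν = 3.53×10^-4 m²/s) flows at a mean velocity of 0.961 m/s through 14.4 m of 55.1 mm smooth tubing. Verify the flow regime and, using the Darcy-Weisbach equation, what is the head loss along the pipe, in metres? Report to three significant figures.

h_f ≈ 5.25 m

Re = VD/ν = 0.961·0.05510/3.53×10^-4 = 150 → laminar (Re < 2300)
f = 64/Re = 0.4267
h_f = f(L/D)V²/(2g) = 0.4267·(14.4/0.05510)·0.961²/(2·9.81) = 5.249 m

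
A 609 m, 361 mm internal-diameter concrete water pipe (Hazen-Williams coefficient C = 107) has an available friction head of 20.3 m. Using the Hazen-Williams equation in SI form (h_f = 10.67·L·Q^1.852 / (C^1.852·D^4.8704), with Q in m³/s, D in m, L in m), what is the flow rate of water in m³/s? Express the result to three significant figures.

Q ≈ 0.326 m³/s

Rearranging: Q = [h_f·C^1.852·D^4.8704 / (10.67·L)]^(1/1.852)
Q = [20.3·107^1.852·0.361^4.8704 / (10.67·609)]^0.540 = 0.3258 m³/s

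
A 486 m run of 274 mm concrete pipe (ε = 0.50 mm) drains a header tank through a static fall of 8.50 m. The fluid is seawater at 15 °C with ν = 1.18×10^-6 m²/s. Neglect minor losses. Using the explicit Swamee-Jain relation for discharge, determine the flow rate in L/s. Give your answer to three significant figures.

Swamee-Jain (Type II): Q = -0.965·√(gD⁵h_f/L)·ln[ε/(3.7D) + √(3.17ν²L/(gD³h_f))]
√(gD⁵h_f/L) = √(9.81·0.274⁵·8.50/486) = 0.01628
ε/(3.7D) = 4.93×10^-4; √(3.17ν²L/(gD³h_f)) = 3.54×10^-5
Q = -0.965·0.01628·ln(5.286×10^-4) = 0.1185 m³/s
Check: V = 2.01 m/s, Re = 4.67×10^5, f = 0.02340, h_f = 8.55 m ≈ 8.50 m ✓

Q ≈ 119 L/s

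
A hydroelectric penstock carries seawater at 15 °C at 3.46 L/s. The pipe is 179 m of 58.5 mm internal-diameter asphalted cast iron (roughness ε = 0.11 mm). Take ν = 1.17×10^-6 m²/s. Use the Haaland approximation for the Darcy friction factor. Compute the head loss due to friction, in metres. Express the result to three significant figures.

h_f ≈ 6.57 m

V = 4Q/(πD²) = 4·0.00346/(π·0.0585²) = 1.287 m/s
Re = VD/ν = 1.287·0.0585/1.17×10^-6 = 6.44×10^4 → turbulent
ε/D = 0.11/58.5 = 0.00188
Haaland: f = 0.02542
h_f = f(L/D)V²/(2g) = 0.02542·(179/0.0585)·1.287²/(2·9.81) = 6.570 m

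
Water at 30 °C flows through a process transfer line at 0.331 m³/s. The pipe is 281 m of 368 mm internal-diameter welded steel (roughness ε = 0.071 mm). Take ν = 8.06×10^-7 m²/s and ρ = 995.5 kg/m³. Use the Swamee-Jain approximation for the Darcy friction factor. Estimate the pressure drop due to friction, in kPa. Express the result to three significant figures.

V = 4Q/(πD²) = 4·0.331/(π·0.368²) = 3.112 m/s
Re = VD/ν = 3.112·0.368/8.06×10^-7 = 1.42×10^6 → turbulent
ε/D = 0.071/368 = 1.93×10^-4
Swamee-Jain: f = 0.01443
h_f = f(L/D)V²/(2g) = 0.01443·(281/0.368)·3.112²/(2·9.81) = 5.439 m
Δp = ρg·h_f = 995.5·9.81·5.439 = 53.11 kPa

Δp ≈ 53.1 kPa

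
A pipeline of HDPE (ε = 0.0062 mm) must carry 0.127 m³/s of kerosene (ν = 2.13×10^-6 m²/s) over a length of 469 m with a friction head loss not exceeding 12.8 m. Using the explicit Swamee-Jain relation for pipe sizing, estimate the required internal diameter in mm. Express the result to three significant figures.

D ≈ 238 mm

Swamee-Jain (Type III): D = 0.66·[ε^1.25·(LQ²/(gh_f))^4.75 + ν·Q^9.4·(L/(gh_f))^5.2]^0.04
LQ²/(gh_f) = 0.06024; L/(gh_f) = 3.735
Term 1 = ε^1.25·(…)^4.75 = 4.95×10^-13; Term 2 = ν·Q^9.4·(…)^5.2 = 7.59×10^-12
D = 0.66·(4.95×10^-13 + 7.59×10^-12)^0.04 = 0.2376 m = 238 mm
Check: V = 2.86 m/s, Re = 3.20×10^5, f = 0.01452, h_f = 12.0 m ≈ 12.8 m ✓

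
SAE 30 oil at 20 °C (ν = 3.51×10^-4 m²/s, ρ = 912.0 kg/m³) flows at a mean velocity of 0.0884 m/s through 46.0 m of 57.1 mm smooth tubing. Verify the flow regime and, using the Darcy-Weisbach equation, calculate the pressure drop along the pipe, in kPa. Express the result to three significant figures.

Re = VD/ν = 0.0884·0.05710/3.51×10^-4 = 14.4 → laminar (Re < 2300)
f = 64/Re = 4.450
h_f = f(L/D)V²/(2g) = 4.450·(46.0/0.05710)·0.0884²/(2·9.81) = 1.428 m
Δp = ρg·h_f = 912.0·9.81·1.428 = 12.78 kPa

Δp ≈ 12.8 kPa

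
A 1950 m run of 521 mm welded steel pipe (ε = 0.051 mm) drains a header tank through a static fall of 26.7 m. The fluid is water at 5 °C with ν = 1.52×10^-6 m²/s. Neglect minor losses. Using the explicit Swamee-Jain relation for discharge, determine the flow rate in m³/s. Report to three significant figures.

Q ≈ 0.692 m³/s

Swamee-Jain (Type II): Q = -0.965·√(gD⁵h_f/L)·ln[ε/(3.7D) + √(3.17ν²L/(gD³h_f))]
√(gD⁵h_f/L) = √(9.81·0.521⁵·26.7/1950) = 0.07181
ε/(3.7D) = 2.65×10^-5; √(3.17ν²L/(gD³h_f)) = 1.96×10^-5
Q = -0.965·0.07181·ln(4.609×10^-5) = 0.6919 m³/s
Check: V = 3.25 m/s, Re = 1.11×10^6, f = 0.01336, h_f = 26.8 m ≈ 26.7 m ✓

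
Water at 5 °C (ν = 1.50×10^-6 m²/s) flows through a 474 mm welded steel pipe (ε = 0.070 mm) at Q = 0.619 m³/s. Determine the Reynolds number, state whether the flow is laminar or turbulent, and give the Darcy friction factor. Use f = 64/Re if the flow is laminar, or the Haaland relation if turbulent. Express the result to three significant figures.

V = 4Q/(πD²) = 3.508 m/s
Re = VD/ν = 3.508·0.474/1.50×10^-6 = 1.11×10^6
Re > 4000 → turbulent; ε/D = 1.48×10^-4
Haaland: f = 0.01389

Re ≈ 1.11×10^6; turbulent; f ≈ 0.0139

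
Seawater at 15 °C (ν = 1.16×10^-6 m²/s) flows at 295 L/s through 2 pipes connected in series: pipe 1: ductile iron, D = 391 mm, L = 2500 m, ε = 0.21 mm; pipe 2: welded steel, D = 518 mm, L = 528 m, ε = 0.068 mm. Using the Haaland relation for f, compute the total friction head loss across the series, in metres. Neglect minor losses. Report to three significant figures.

Pipe 1: V = 2.457 m/s, Re = 8.28×10^5, ε/D = 5.37×10^-4, f = 0.01751, h_1 = f(L/D)V²/2g = 34.43 m
Pipe 2: V = 1.400 m/s, Re = 6.25×10^5, ε/D = 1.31×10^-4, f = 0.01429, h_2 = f(L/D)V²/2g = 1.455 m
Series → Q common, losses add: H = Σh = 35.89 m

H ≈ 35.9 m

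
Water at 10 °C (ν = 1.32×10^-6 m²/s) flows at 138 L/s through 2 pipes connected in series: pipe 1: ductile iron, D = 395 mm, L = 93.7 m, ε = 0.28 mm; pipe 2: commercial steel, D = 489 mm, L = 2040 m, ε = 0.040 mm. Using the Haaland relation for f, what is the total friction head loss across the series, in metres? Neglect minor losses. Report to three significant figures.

Pipe 1: V = 1.126 m/s, Re = 3.37×10^5, ε/D = 7.09×10^-4, f = 0.01909, h_1 = f(L/D)V²/2g = 0.2926 m
Pipe 2: V = 0.7348 m/s, Re = 2.72×10^5, ε/D = 8.18×10^-5, f = 0.01529, h_2 = f(L/D)V²/2g = 1.755 m
Series → Q common, losses add: H = Σh = 2.048 m

H ≈ 2.05 m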